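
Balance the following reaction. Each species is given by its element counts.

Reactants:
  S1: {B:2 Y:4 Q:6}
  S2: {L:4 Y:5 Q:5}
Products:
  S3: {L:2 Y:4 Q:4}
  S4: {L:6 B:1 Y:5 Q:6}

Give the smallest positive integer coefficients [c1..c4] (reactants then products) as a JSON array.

L: 1·0+6·4 = 24 | 6·2+2·6 = 24
B: 1·2+6·0 = 2 | 6·0+2·1 = 2
Y: 1·4+6·5 = 34 | 6·4+2·5 = 34
Q: 1·6+6·5 = 36 | 6·4+2·6 = 36
gcd(1,6,6,2) = 1

Coefficients: [1, 6, 6, 2]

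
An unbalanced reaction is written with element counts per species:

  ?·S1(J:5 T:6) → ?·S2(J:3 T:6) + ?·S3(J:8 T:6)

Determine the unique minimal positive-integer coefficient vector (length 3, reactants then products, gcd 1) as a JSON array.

J: 5·5 = 25 | 3·3+2·8 = 25
T: 5·6 = 30 | 3·6+2·6 = 30
gcd(5,3,2) = 1

Coefficients: [5, 3, 2]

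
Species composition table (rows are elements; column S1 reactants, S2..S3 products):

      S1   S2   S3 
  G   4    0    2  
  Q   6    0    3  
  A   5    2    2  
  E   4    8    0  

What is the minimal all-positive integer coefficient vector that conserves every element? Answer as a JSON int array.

Coefficients: [2, 1, 4]

G: 2·4 = 8 | 1·0+4·2 = 8
Q: 2·6 = 12 | 1·0+4·3 = 12
A: 2·5 = 10 | 1·2+4·2 = 10
E: 2·4 = 8 | 1·8+4·0 = 8
gcd(2,1,4) = 1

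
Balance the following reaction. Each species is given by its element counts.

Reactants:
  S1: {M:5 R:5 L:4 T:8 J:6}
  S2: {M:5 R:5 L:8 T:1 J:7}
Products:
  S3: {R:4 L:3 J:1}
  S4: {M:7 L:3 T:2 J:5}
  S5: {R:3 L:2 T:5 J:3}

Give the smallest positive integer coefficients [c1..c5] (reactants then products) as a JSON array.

Coefficients: [4, 3, 5, 5, 5]

M: 4·5+3·5 = 35 | 5·0+5·7+5·0 = 35
R: 4·5+3·5 = 35 | 5·4+5·0+5·3 = 35
L: 4·4+3·8 = 40 | 5·3+5·3+5·2 = 40
T: 4·8+3·1 = 35 | 5·0+5·2+5·5 = 35
J: 4·6+3·7 = 45 | 5·1+5·5+5·3 = 45
gcd(4,3,5,5,5) = 1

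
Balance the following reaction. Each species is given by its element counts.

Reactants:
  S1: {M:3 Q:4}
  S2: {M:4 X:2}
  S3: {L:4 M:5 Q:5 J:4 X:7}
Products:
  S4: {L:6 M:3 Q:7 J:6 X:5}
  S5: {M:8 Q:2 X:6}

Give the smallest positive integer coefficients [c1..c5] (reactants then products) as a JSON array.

L: 2·0+4·0+6·4 = 24 | 4·6+5·0 = 24
M: 2·3+4·4+6·5 = 52 | 4·3+5·8 = 52
Q: 2·4+4·0+6·5 = 38 | 4·7+5·2 = 38
J: 2·0+4·0+6·4 = 24 | 4·6+5·0 = 24
X: 2·0+4·2+6·7 = 50 | 4·5+5·6 = 50
gcd(2,4,6,4,5) = 1

Coefficients: [2, 4, 6, 4, 5]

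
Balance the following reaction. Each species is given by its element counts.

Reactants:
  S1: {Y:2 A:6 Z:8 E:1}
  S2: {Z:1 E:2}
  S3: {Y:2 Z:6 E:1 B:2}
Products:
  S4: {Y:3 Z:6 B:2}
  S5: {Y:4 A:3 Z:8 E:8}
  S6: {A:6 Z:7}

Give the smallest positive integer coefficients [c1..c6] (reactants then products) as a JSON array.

Y: 6·2+3·0+4·2 = 20 | 4·3+2·4+5·0 = 20
A: 6·6+3·0+4·0 = 36 | 4·0+2·3+5·6 = 36
Z: 6·8+3·1+4·6 = 75 | 4·6+2·8+5·7 = 75
E: 6·1+3·2+4·1 = 16 | 4·0+2·8+5·0 = 16
B: 6·0+3·0+4·2 = 8 | 4·2+2·0+5·0 = 8
gcd(6,3,4,4,2,5) = 1

Coefficients: [6, 3, 4, 4, 2, 5]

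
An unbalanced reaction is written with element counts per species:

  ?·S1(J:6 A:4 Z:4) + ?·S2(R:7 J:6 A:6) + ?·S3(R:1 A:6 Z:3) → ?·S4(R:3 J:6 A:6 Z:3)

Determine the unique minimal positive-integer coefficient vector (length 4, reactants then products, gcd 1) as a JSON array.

R: 3·0+2·7+1·1 = 15 | 5·3 = 15
J: 3·6+2·6+1·0 = 30 | 5·6 = 30
A: 3·4+2·6+1·6 = 30 | 5·6 = 30
Z: 3·4+2·0+1·3 = 15 | 5·3 = 15
gcd(3,2,1,5) = 1

Coefficients: [3, 2, 1, 5]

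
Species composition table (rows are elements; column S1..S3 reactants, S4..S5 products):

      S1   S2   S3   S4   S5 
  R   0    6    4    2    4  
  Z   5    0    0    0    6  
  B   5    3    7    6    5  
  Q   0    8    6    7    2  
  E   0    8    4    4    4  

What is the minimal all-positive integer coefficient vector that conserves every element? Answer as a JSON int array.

Coefficients: [6, 4, 1, 4, 5]

R: 6·0+4·6+1·4 = 28 | 4·2+5·4 = 28
Z: 6·5+4·0+1·0 = 30 | 4·0+5·6 = 30
B: 6·5+4·3+1·7 = 49 | 4·6+5·5 = 49
Q: 6·0+4·8+1·6 = 38 | 4·7+5·2 = 38
E: 6·0+4·8+1·4 = 36 | 4·4+5·4 = 36
gcd(6,4,1,4,5) = 1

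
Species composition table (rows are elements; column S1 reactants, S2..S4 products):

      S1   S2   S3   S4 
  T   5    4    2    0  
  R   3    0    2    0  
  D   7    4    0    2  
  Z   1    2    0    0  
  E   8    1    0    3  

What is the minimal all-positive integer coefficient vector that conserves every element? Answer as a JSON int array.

Coefficients: [2, 1, 3, 5]

T: 2·5 = 10 | 1·4+3·2+5·0 = 10
R: 2·3 = 6 | 1·0+3·2+5·0 = 6
D: 2·7 = 14 | 1·4+3·0+5·2 = 14
Z: 2·1 = 2 | 1·2+3·0+5·0 = 2
E: 2·8 = 16 | 1·1+3·0+5·3 = 16
gcd(2,1,3,5) = 1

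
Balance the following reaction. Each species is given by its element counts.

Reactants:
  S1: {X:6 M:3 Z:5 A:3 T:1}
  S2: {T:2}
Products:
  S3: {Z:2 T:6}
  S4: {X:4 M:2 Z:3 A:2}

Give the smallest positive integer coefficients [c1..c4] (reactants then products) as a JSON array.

Coefficients: [4, 1, 1, 6]

X: 4·6+1·0 = 24 | 1·0+6·4 = 24
M: 4·3+1·0 = 12 | 1·0+6·2 = 12
Z: 4·5+1·0 = 20 | 1·2+6·3 = 20
A: 4·3+1·0 = 12 | 1·0+6·2 = 12
T: 4·1+1·2 = 6 | 1·6+6·0 = 6
gcd(4,1,1,6) = 1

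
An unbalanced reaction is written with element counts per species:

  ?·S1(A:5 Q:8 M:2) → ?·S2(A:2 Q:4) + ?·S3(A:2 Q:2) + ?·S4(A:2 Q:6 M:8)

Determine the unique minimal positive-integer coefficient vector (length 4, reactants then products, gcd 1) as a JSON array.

A: 4·5 = 20 | 4·2+5·2+1·2 = 20
Q: 4·8 = 32 | 4·4+5·2+1·6 = 32
M: 4·2 = 8 | 4·0+5·0+1·8 = 8
gcd(4,4,5,1) = 1

Coefficients: [4, 4, 5, 1]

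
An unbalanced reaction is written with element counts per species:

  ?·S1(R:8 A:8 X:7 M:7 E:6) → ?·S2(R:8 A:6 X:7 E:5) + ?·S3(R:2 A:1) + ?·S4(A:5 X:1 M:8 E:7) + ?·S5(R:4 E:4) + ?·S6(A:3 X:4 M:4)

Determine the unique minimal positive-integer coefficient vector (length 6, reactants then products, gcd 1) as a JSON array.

R: 4·8 = 32 | 1·8+6·2+1·0+3·4+5·0 = 32
A: 4·8 = 32 | 1·6+6·1+1·5+3·0+5·3 = 32
X: 4·7 = 28 | 1·7+6·0+1·1+3·0+5·4 = 28
M: 4·7 = 28 | 1·0+6·0+1·8+3·0+5·4 = 28
E: 4·6 = 24 | 1·5+6·0+1·7+3·4+5·0 = 24
gcd(4,1,6,1,3,5) = 1

Coefficients: [4, 1, 6, 1, 3, 5]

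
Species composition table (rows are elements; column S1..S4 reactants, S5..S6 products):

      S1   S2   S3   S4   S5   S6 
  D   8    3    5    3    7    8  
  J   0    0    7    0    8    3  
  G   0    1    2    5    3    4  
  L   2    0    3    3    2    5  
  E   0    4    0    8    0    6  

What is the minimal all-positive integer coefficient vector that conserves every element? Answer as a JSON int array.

Coefficients: [3, 1, 6, 4, 3, 6]

D: 3·8+1·3+6·5+4·3 = 69 | 3·7+6·8 = 69
J: 3·0+1·0+6·7+4·0 = 42 | 3·8+6·3 = 42
G: 3·0+1·1+6·2+4·5 = 33 | 3·3+6·4 = 33
L: 3·2+1·0+6·3+4·3 = 36 | 3·2+6·5 = 36
E: 3·0+1·4+6·0+4·8 = 36 | 3·0+6·6 = 36
gcd(3,1,6,4,3,6) = 1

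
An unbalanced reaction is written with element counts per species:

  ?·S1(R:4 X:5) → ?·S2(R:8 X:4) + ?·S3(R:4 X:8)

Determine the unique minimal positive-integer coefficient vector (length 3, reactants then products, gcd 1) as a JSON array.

R: 4·4 = 16 | 1·8+2·4 = 16
X: 4·5 = 20 | 1·4+2·8 = 20
gcd(4,1,2) = 1

Coefficients: [4, 1, 2]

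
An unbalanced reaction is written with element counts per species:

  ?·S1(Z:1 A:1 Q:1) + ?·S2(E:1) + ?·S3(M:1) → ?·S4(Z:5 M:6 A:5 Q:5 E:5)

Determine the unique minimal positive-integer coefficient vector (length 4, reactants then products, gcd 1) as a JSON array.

Z: 5·1+5·0+6·0 = 5 | 1·5 = 5
M: 5·0+5·0+6·1 = 6 | 1·6 = 6
A: 5·1+5·0+6·0 = 5 | 1·5 = 5
Q: 5·1+5·0+6·0 = 5 | 1·5 = 5
E: 5·0+5·1+6·0 = 5 | 1·5 = 5
gcd(5,5,6,1) = 1

Coefficients: [5, 5, 6, 1]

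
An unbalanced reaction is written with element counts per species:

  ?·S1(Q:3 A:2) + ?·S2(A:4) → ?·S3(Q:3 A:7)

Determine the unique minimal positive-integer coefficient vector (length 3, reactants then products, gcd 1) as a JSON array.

Q: 4·3+5·0 = 12 | 4·3 = 12
A: 4·2+5·4 = 28 | 4·7 = 28
gcd(4,5,4) = 1

Coefficients: [4, 5, 4]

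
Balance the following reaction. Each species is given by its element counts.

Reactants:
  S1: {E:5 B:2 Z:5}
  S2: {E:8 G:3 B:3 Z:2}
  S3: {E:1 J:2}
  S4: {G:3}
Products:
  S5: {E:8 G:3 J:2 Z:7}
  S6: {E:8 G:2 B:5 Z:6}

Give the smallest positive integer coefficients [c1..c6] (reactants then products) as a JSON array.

Coefficients: [6, 1, 2, 3, 2, 3]

E: 6·5+1·8+2·1+3·0 = 40 | 2·8+3·8 = 40
G: 6·0+1·3+2·0+3·3 = 12 | 2·3+3·2 = 12
B: 6·2+1·3+2·0+3·0 = 15 | 2·0+3·5 = 15
J: 6·0+1·0+2·2+3·0 = 4 | 2·2+3·0 = 4
Z: 6·5+1·2+2·0+3·0 = 32 | 2·7+3·6 = 32
gcd(6,1,2,3,2,3) = 1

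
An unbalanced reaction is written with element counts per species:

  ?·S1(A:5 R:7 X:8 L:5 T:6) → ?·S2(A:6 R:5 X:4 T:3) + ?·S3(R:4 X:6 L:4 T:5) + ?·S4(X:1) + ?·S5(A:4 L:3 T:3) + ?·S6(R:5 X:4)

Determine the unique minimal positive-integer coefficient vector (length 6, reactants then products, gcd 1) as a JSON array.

A: 6·5 = 30 | 1·6+3·0+6·0+6·4+5·0 = 30
R: 6·7 = 42 | 1·5+3·4+6·0+6·0+5·5 = 42
X: 6·8 = 48 | 1·4+3·6+6·1+6·0+5·4 = 48
L: 6·5 = 30 | 1·0+3·4+6·0+6·3+5·0 = 30
T: 6·6 = 36 | 1·3+3·5+6·0+6·3+5·0 = 36
gcd(6,1,3,6,6,5) = 1

Coefficients: [6, 1, 3, 6, 6, 5]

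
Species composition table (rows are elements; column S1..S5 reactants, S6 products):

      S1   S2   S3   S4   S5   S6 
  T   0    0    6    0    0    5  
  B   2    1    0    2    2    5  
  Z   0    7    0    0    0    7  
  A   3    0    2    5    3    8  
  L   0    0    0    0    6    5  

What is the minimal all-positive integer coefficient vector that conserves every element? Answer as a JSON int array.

Coefficients: [6, 6, 5, 1, 5, 6]

T: 6·0+6·0+5·6+1·0+5·0 = 30 | 6·5 = 30
B: 6·2+6·1+5·0+1·2+5·2 = 30 | 6·5 = 30
Z: 6·0+6·7+5·0+1·0+5·0 = 42 | 6·7 = 42
A: 6·3+6·0+5·2+1·5+5·3 = 48 | 6·8 = 48
L: 6·0+6·0+5·0+1·0+5·6 = 30 | 6·5 = 30
gcd(6,6,5,1,5,6) = 1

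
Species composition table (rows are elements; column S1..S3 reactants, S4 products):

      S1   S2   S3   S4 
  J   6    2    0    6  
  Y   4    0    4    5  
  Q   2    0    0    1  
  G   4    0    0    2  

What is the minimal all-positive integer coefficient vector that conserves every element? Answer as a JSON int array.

J: 2·6+6·2+3·0 = 24 | 4·6 = 24
Y: 2·4+6·0+3·4 = 20 | 4·5 = 20
Q: 2·2+6·0+3·0 = 4 | 4·1 = 4
G: 2·4+6·0+3·0 = 8 | 4·2 = 8
gcd(2,6,3,4) = 1

Coefficients: [2, 6, 3, 4]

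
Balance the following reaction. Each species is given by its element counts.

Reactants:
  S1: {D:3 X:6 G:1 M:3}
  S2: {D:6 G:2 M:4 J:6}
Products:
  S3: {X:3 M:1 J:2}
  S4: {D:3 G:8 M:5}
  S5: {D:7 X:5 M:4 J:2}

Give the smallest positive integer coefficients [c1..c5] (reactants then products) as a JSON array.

Coefficients: [4, 2, 3, 1, 3]

D: 4·3+2·6 = 24 | 3·0+1·3+3·7 = 24
X: 4·6+2·0 = 24 | 3·3+1·0+3·5 = 24
G: 4·1+2·2 = 8 | 3·0+1·8+3·0 = 8
M: 4·3+2·4 = 20 | 3·1+1·5+3·4 = 20
J: 4·0+2·6 = 12 | 3·2+1·0+3·2 = 12
gcd(4,2,3,1,3) = 1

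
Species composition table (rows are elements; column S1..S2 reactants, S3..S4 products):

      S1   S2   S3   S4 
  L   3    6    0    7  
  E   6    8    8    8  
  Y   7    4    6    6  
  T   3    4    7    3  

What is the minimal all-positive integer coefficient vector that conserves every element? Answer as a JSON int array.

L: 4·3+5·6 = 42 | 2·0+6·7 = 42
E: 4·6+5·8 = 64 | 2·8+6·8 = 64
Y: 4·7+5·4 = 48 | 2·6+6·6 = 48
T: 4·3+5·4 = 32 | 2·7+6·3 = 32
gcd(4,5,2,6) = 1

Coefficients: [4, 5, 2, 6]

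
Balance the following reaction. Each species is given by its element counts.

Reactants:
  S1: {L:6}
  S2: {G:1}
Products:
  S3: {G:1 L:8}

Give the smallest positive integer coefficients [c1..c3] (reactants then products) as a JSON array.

G: 4·0+3·1 = 3 | 3·1 = 3
L: 4·6+3·0 = 24 | 3·8 = 24
gcd(4,3,3) = 1

Coefficients: [4, 3, 3]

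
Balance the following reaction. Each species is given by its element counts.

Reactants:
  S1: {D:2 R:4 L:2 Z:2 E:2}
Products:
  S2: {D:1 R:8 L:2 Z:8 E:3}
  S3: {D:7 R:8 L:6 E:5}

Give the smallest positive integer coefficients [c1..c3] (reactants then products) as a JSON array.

Coefficients: [4, 1, 1]

D: 4·2 = 8 | 1·1+1·7 = 8
R: 4·4 = 16 | 1·8+1·8 = 16
L: 4·2 = 8 | 1·2+1·6 = 8
Z: 4·2 = 8 | 1·8+1·0 = 8
E: 4·2 = 8 | 1·3+1·5 = 8
gcd(4,1,1) = 1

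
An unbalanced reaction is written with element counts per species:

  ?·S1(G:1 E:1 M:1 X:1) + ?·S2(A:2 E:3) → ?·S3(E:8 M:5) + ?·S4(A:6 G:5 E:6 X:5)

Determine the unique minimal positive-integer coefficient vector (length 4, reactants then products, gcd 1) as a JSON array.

Coefficients: [5, 3, 1, 1]

A: 5·0+3·2 = 6 | 1·0+1·6 = 6
G: 5·1+3·0 = 5 | 1·0+1·5 = 5
E: 5·1+3·3 = 14 | 1·8+1·6 = 14
M: 5·1+3·0 = 5 | 1·5+1·0 = 5
X: 5·1+3·0 = 5 | 1·0+1·5 = 5
gcd(5,3,1,1) = 1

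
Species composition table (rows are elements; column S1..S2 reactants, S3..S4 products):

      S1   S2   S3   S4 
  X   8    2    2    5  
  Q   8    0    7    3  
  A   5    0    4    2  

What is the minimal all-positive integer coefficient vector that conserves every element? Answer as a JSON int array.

Coefficients: [4, 1, 2, 6]

X: 4·8+1·2 = 34 | 2·2+6·5 = 34
Q: 4·8+1·0 = 32 | 2·7+6·3 = 32
A: 4·5+1·0 = 20 | 2·4+6·2 = 20
gcd(4,1,2,6) = 1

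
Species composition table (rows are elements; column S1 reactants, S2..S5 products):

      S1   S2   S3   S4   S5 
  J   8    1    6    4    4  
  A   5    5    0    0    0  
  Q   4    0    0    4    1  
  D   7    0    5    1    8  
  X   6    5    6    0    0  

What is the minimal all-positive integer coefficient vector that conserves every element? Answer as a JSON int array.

Coefficients: [6, 6, 1, 5, 4]

J: 6·8 = 48 | 6·1+1·6+5·4+4·4 = 48
A: 6·5 = 30 | 6·5+1·0+5·0+4·0 = 30
Q: 6·4 = 24 | 6·0+1·0+5·4+4·1 = 24
D: 6·7 = 42 | 6·0+1·5+5·1+4·8 = 42
X: 6·6 = 36 | 6·5+1·6+5·0+4·0 = 36
gcd(6,6,1,5,4) = 1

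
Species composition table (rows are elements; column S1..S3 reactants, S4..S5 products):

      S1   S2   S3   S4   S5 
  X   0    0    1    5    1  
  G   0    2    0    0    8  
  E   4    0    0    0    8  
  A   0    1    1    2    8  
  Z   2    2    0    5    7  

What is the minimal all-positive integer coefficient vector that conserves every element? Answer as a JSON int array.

X: 2·0+4·0+6·1 = 6 | 1·5+1·1 = 6
G: 2·0+4·2+6·0 = 8 | 1·0+1·8 = 8
E: 2·4+4·0+6·0 = 8 | 1·0+1·8 = 8
A: 2·0+4·1+6·1 = 10 | 1·2+1·8 = 10
Z: 2·2+4·2+6·0 = 12 | 1·5+1·7 = 12
gcd(2,4,6,1,1) = 1

Coefficients: [2, 4, 6, 1, 1]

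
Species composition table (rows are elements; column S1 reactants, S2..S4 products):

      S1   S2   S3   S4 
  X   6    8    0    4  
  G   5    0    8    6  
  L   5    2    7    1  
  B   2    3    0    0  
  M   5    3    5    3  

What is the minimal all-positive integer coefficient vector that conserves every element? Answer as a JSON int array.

Coefficients: [6, 4, 3, 1]

X: 6·6 = 36 | 4·8+3·0+1·4 = 36
G: 6·5 = 30 | 4·0+3·8+1·6 = 30
L: 6·5 = 30 | 4·2+3·7+1·1 = 30
B: 6·2 = 12 | 4·3+3·0+1·0 = 12
M: 6·5 = 30 | 4·3+3·5+1·3 = 30
gcd(6,4,3,1) = 1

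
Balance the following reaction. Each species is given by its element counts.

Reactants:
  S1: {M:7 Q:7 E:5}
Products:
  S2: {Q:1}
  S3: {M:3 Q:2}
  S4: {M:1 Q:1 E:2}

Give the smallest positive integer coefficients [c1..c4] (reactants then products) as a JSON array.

Coefficients: [2, 3, 3, 5]

M: 2·7 = 14 | 3·0+3·3+5·1 = 14
Q: 2·7 = 14 | 3·1+3·2+5·1 = 14
E: 2·5 = 10 | 3·0+3·0+5·2 = 10
gcd(2,3,3,5) = 1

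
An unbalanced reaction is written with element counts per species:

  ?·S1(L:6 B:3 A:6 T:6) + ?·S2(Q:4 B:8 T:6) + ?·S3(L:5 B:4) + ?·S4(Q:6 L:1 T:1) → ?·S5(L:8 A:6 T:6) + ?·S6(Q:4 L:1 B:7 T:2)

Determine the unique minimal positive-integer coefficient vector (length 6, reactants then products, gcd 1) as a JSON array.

Q: 4·0+1·4+2·0+2·6 = 16 | 4·0+4·4 = 16
L: 4·6+1·0+2·5+2·1 = 36 | 4·8+4·1 = 36
B: 4·3+1·8+2·4+2·0 = 28 | 4·0+4·7 = 28
A: 4·6+1·0+2·0+2·0 = 24 | 4·6+4·0 = 24
T: 4·6+1·6+2·0+2·1 = 32 | 4·6+4·2 = 32
gcd(4,1,2,2,4,4) = 1

Coefficients: [4, 1, 2, 2, 4, 4]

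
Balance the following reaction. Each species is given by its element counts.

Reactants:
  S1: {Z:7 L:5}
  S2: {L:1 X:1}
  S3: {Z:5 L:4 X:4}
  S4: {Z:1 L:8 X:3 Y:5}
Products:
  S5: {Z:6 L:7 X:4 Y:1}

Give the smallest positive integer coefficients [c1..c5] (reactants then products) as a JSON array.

Z: 2·7+5·0+3·5+1·1 = 30 | 5·6 = 30
L: 2·5+5·1+3·4+1·8 = 35 | 5·7 = 35
X: 2·0+5·1+3·4+1·3 = 20 | 5·4 = 20
Y: 2·0+5·0+3·0+1·5 = 5 | 5·1 = 5
gcd(2,5,3,1,5) = 1

Coefficients: [2, 5, 3, 1, 5]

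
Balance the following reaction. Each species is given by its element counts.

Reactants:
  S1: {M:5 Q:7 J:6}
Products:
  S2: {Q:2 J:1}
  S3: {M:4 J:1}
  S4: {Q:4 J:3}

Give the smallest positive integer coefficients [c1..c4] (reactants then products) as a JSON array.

Coefficients: [4, 4, 5, 5]

M: 4·5 = 20 | 4·0+5·4+5·0 = 20
Q: 4·7 = 28 | 4·2+5·0+5·4 = 28
J: 4·6 = 24 | 4·1+5·1+5·3 = 24
gcd(4,4,5,5) = 1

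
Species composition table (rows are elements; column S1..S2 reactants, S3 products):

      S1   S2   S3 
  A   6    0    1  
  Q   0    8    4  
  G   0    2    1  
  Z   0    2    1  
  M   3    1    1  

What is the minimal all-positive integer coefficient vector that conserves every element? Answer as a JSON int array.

A: 1·6+3·0 = 6 | 6·1 = 6
Q: 1·0+3·8 = 24 | 6·4 = 24
G: 1·0+3·2 = 6 | 6·1 = 6
Z: 1·0+3·2 = 6 | 6·1 = 6
M: 1·3+3·1 = 6 | 6·1 = 6
gcd(1,3,6) = 1

Coefficients: [1, 3, 6]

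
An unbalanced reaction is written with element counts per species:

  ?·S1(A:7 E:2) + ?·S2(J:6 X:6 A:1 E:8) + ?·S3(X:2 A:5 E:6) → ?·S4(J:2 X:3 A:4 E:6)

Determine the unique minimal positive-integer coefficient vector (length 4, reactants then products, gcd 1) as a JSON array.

J: 1·0+2·6+3·0 = 12 | 6·2 = 12
X: 1·0+2·6+3·2 = 18 | 6·3 = 18
A: 1·7+2·1+3·5 = 24 | 6·4 = 24
E: 1·2+2·8+3·6 = 36 | 6·6 = 36
gcd(1,2,3,6) = 1

Coefficients: [1, 2, 3, 6]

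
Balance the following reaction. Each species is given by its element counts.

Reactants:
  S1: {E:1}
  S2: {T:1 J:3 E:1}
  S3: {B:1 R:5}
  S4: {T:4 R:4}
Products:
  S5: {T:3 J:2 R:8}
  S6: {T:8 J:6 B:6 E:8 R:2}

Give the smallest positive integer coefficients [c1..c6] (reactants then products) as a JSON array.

T: 2·0+6·1+6·0+5·4 = 26 | 6·3+1·8 = 26
J: 2·0+6·3+6·0+5·0 = 18 | 6·2+1·6 = 18
B: 2·0+6·0+6·1+5·0 = 6 | 6·0+1·6 = 6
E: 2·1+6·1+6·0+5·0 = 8 | 6·0+1·8 = 8
R: 2·0+6·0+6·5+5·4 = 50 | 6·8+1·2 = 50
gcd(2,6,6,5,6,1) = 1

Coefficients: [2, 6, 6, 5, 6, 1]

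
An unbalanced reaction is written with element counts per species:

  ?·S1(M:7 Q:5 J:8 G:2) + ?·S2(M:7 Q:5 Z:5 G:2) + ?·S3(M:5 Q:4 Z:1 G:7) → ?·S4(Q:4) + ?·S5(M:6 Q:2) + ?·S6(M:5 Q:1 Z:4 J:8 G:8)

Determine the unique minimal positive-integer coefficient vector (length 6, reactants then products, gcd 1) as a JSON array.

Coefficients: [3, 2, 2, 5, 5, 3]

M: 3·7+2·7+2·5 = 45 | 5·0+5·6+3·5 = 45
Q: 3·5+2·5+2·4 = 33 | 5·4+5·2+3·1 = 33
Z: 3·0+2·5+2·1 = 12 | 5·0+5·0+3·4 = 12
J: 3·8+2·0+2·0 = 24 | 5·0+5·0+3·8 = 24
G: 3·2+2·2+2·7 = 24 | 5·0+5·0+3·8 = 24
gcd(3,2,2,5,5,3) = 1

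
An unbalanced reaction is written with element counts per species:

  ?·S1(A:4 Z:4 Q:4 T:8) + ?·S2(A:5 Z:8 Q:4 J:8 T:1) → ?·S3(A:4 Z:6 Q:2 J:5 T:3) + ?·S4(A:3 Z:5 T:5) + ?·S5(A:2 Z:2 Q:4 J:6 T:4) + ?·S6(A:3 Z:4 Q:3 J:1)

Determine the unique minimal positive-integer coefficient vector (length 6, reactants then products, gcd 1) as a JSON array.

Coefficients: [3, 4, 2, 2, 3, 4]

A: 3·4+4·5 = 32 | 2·4+2·3+3·2+4·3 = 32
Z: 3·4+4·8 = 44 | 2·6+2·5+3·2+4·4 = 44
Q: 3·4+4·4 = 28 | 2·2+2·0+3·4+4·3 = 28
J: 3·0+4·8 = 32 | 2·5+2·0+3·6+4·1 = 32
T: 3·8+4·1 = 28 | 2·3+2·5+3·4+4·0 = 28
gcd(3,4,2,2,3,4) = 1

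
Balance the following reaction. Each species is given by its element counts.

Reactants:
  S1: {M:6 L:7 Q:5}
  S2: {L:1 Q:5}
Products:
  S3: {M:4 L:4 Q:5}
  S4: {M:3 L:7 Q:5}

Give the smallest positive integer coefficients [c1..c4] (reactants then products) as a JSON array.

Coefficients: [5, 3, 6, 2]

M: 5·6+3·0 = 30 | 6·4+2·3 = 30
L: 5·7+3·1 = 38 | 6·4+2·7 = 38
Q: 5·5+3·5 = 40 | 6·5+2·5 = 40
gcd(5,3,6,2) = 1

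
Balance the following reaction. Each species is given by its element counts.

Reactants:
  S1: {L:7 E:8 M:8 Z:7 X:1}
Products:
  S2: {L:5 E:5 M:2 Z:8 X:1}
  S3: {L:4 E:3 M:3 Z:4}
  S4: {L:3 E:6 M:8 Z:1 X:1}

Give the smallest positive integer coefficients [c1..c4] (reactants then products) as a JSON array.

L: 5·7 = 35 | 2·5+4·4+3·3 = 35
E: 5·8 = 40 | 2·5+4·3+3·6 = 40
M: 5·8 = 40 | 2·2+4·3+3·8 = 40
Z: 5·7 = 35 | 2·8+4·4+3·1 = 35
X: 5·1 = 5 | 2·1+4·0+3·1 = 5
gcd(5,2,4,3) = 1

Coefficients: [5, 2, 4, 3]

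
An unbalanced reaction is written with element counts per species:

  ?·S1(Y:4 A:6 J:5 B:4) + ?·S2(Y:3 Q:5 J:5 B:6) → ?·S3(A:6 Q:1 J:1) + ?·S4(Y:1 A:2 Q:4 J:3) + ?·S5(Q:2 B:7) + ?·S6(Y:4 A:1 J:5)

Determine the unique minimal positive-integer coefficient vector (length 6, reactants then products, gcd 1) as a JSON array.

Coefficients: [3, 5, 1, 3, 6, 6]

Y: 3·4+5·3 = 27 | 1·0+3·1+6·0+6·4 = 27
A: 3·6+5·0 = 18 | 1·6+3·2+6·0+6·1 = 18
Q: 3·0+5·5 = 25 | 1·1+3·4+6·2+6·0 = 25
J: 3·5+5·5 = 40 | 1·1+3·3+6·0+6·5 = 40
B: 3·4+5·6 = 42 | 1·0+3·0+6·7+6·0 = 42
gcd(3,5,1,3,6,6) = 1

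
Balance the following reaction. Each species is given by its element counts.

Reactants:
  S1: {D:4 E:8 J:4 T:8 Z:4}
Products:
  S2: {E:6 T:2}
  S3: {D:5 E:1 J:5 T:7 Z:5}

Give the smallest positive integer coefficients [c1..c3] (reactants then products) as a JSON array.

D: 5·4 = 20 | 6·0+4·5 = 20
E: 5·8 = 40 | 6·6+4·1 = 40
J: 5·4 = 20 | 6·0+4·5 = 20
T: 5·8 = 40 | 6·2+4·7 = 40
Z: 5·4 = 20 | 6·0+4·5 = 20
gcd(5,6,4) = 1

Coefficients: [5, 6, 4]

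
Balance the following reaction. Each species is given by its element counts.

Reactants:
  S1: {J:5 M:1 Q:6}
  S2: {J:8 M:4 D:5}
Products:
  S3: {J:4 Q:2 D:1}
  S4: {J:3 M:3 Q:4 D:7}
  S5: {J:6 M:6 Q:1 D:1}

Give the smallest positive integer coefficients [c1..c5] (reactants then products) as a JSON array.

Coefficients: [3, 3, 6, 1, 2]

J: 3·5+3·8 = 39 | 6·4+1·3+2·6 = 39
M: 3·1+3·4 = 15 | 6·0+1·3+2·6 = 15
Q: 3·6+3·0 = 18 | 6·2+1·4+2·1 = 18
D: 3·0+3·5 = 15 | 6·1+1·7+2·1 = 15
gcd(3,3,6,1,2) = 1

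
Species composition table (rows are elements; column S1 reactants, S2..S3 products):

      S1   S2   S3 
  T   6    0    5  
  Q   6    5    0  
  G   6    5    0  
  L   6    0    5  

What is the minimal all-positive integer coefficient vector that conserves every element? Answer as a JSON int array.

T: 5·6 = 30 | 6·0+6·5 = 30
Q: 5·6 = 30 | 6·5+6·0 = 30
G: 5·6 = 30 | 6·5+6·0 = 30
L: 5·6 = 30 | 6·0+6·5 = 30
gcd(5,6,6) = 1

Coefficients: [5, 6, 6]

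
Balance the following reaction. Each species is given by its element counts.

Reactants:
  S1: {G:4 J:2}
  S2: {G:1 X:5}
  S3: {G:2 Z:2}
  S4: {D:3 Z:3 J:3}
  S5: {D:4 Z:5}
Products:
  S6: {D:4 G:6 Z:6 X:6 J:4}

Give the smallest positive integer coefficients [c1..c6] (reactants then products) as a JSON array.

Coefficients: [4, 6, 4, 4, 2, 5]

D: 4·0+6·0+4·0+4·3+2·4 = 20 | 5·4 = 20
G: 4·4+6·1+4·2+4·0+2·0 = 30 | 5·6 = 30
Z: 4·0+6·0+4·2+4·3+2·5 = 30 | 5·6 = 30
X: 4·0+6·5+4·0+4·0+2·0 = 30 | 5·6 = 30
J: 4·2+6·0+4·0+4·3+2·0 = 20 | 5·4 = 20
gcd(4,6,4,4,2,5) = 1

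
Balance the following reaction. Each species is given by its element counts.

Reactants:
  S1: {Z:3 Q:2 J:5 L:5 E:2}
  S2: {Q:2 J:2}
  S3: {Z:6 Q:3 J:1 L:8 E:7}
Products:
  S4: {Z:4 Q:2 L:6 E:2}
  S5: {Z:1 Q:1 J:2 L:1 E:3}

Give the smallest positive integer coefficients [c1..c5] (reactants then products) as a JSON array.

Z: 1·3+1·0+3·6 = 21 | 4·4+5·1 = 21
Q: 1·2+1·2+3·3 = 13 | 4·2+5·1 = 13
J: 1·5+1·2+3·1 = 10 | 4·0+5·2 = 10
L: 1·5+1·0+3·8 = 29 | 4·6+5·1 = 29
E: 1·2+1·0+3·7 = 23 | 4·2+5·3 = 23
gcd(1,1,3,4,5) = 1

Coefficients: [1, 1, 3, 4, 5]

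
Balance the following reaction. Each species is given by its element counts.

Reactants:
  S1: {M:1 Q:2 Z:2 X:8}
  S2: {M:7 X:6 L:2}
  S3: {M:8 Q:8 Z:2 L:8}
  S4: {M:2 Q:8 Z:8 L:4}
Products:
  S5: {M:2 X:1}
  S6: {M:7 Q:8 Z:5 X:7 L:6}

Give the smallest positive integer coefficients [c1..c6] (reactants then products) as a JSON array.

Coefficients: [4, 2, 3, 2, 2, 6]

M: 4·1+2·7+3·8+2·2 = 46 | 2·2+6·7 = 46
Q: 4·2+2·0+3·8+2·8 = 48 | 2·0+6·8 = 48
Z: 4·2+2·0+3·2+2·8 = 30 | 2·0+6·5 = 30
X: 4·8+2·6+3·0+2·0 = 44 | 2·1+6·7 = 44
L: 4·0+2·2+3·8+2·4 = 36 | 2·0+6·6 = 36
gcd(4,2,3,2,2,6) = 1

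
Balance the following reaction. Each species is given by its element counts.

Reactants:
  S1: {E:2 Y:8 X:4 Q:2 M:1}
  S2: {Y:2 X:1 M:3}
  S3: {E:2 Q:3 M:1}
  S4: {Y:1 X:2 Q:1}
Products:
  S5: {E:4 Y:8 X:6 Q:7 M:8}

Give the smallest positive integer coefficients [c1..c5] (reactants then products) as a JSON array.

Coefficients: [1, 6, 5, 4, 3]

E: 1·2+6·0+5·2+4·0 = 12 | 3·4 = 12
Y: 1·8+6·2+5·0+4·1 = 24 | 3·8 = 24
X: 1·4+6·1+5·0+4·2 = 18 | 3·6 = 18
Q: 1·2+6·0+5·3+4·1 = 21 | 3·7 = 21
M: 1·1+6·3+5·1+4·0 = 24 | 3·8 = 24
gcd(1,6,5,4,3) = 1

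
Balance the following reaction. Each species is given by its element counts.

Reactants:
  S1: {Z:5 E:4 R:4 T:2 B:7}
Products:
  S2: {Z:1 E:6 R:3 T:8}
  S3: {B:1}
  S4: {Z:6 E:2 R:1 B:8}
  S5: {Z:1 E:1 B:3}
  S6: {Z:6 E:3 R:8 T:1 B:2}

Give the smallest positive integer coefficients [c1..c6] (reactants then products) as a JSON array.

Z: 5·5 = 25 | 1·1+5·0+1·6+6·1+2·6 = 25
E: 5·4 = 20 | 1·6+5·0+1·2+6·1+2·3 = 20
R: 5·4 = 20 | 1·3+5·0+1·1+6·0+2·8 = 20
T: 5·2 = 10 | 1·8+5·0+1·0+6·0+2·1 = 10
B: 5·7 = 35 | 1·0+5·1+1·8+6·3+2·2 = 35
gcd(5,1,5,1,6,2) = 1

Coefficients: [5, 1, 5, 1, 6, 2]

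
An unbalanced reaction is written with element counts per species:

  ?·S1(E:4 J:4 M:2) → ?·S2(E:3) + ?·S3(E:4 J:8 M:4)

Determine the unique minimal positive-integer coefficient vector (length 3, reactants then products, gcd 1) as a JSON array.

E: 6·4 = 24 | 4·3+3·4 = 24
J: 6·4 = 24 | 4·0+3·8 = 24
M: 6·2 = 12 | 4·0+3·4 = 12
gcd(6,4,3) = 1

Coefficients: [6, 4, 3]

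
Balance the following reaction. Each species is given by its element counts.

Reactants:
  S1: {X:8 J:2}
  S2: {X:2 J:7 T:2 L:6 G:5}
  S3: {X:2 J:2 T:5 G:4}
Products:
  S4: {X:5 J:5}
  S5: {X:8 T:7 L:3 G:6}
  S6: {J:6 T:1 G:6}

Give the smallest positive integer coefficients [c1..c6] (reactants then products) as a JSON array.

X: 6·8+2·2+5·2 = 62 | 6·5+4·8+1·0 = 62
J: 6·2+2·7+5·2 = 36 | 6·5+4·0+1·6 = 36
T: 6·0+2·2+5·5 = 29 | 6·0+4·7+1·1 = 29
L: 6·0+2·6+5·0 = 12 | 6·0+4·3+1·0 = 12
G: 6·0+2·5+5·4 = 30 | 6·0+4·6+1·6 = 30
gcd(6,2,5,6,4,1) = 1

Coefficients: [6, 2, 5, 6, 4, 1]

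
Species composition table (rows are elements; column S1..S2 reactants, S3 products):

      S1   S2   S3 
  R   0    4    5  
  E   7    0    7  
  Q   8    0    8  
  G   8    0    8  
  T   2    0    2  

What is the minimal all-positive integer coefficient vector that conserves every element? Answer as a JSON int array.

Coefficients: [4, 5, 4]

R: 4·0+5·4 = 20 | 4·5 = 20
E: 4·7+5·0 = 28 | 4·7 = 28
Q: 4·8+5·0 = 32 | 4·8 = 32
G: 4·8+5·0 = 32 | 4·8 = 32
T: 4·2+5·0 = 8 | 4·2 = 8
gcd(4,5,4) = 1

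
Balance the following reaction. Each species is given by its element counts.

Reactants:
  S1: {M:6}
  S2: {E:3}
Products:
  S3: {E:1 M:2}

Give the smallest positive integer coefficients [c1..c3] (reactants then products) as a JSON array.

E: 1·0+1·3 = 3 | 3·1 = 3
M: 1·6+1·0 = 6 | 3·2 = 6
gcd(1,1,3) = 1

Coefficients: [1, 1, 3]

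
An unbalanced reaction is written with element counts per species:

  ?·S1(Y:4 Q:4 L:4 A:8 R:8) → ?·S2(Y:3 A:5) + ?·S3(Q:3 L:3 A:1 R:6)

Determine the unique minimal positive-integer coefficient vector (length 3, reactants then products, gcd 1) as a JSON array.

Coefficients: [3, 4, 4]

Y: 3·4 = 12 | 4·3+4·0 = 12
Q: 3·4 = 12 | 4·0+4·3 = 12
L: 3·4 = 12 | 4·0+4·3 = 12
A: 3·8 = 24 | 4·5+4·1 = 24
R: 3·8 = 24 | 4·0+4·6 = 24
gcd(3,4,4) = 1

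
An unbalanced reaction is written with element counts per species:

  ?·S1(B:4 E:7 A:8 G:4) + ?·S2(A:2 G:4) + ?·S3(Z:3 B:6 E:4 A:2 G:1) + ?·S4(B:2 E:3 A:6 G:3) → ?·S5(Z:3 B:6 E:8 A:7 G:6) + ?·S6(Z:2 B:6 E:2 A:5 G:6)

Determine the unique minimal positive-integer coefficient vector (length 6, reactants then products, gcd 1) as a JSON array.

Z: 1·0+6·0+5·3+1·0 = 15 | 3·3+3·2 = 15
B: 1·4+6·0+5·6+1·2 = 36 | 3·6+3·6 = 36
E: 1·7+6·0+5·4+1·3 = 30 | 3·8+3·2 = 30
A: 1·8+6·2+5·2+1·6 = 36 | 3·7+3·5 = 36
G: 1·4+6·4+5·1+1·3 = 36 | 3·6+3·6 = 36
gcd(1,6,5,1,3,3) = 1

Coefficients: [1, 6, 5, 1, 3, 3]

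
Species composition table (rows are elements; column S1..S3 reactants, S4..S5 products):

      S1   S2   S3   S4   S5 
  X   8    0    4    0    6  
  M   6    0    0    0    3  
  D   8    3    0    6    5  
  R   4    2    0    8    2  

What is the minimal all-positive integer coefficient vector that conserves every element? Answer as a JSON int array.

Coefficients: [3, 4, 3, 1, 6]

X: 3·8+4·0+3·4 = 36 | 1·0+6·6 = 36
M: 3·6+4·0+3·0 = 18 | 1·0+6·3 = 18
D: 3·8+4·3+3·0 = 36 | 1·6+6·5 = 36
R: 3·4+4·2+3·0 = 20 | 1·8+6·2 = 20
gcd(3,4,3,1,6) = 1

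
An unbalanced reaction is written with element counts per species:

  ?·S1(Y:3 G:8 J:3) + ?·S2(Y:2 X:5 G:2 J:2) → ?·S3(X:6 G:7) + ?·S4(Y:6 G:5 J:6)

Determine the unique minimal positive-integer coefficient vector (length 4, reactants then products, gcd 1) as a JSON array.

Coefficients: [6, 6, 5, 5]

Y: 6·3+6·2 = 30 | 5·0+5·6 = 30
X: 6·0+6·5 = 30 | 5·6+5·0 = 30
G: 6·8+6·2 = 60 | 5·7+5·5 = 60
J: 6·3+6·2 = 30 | 5·0+5·6 = 30
gcd(6,6,5,5) = 1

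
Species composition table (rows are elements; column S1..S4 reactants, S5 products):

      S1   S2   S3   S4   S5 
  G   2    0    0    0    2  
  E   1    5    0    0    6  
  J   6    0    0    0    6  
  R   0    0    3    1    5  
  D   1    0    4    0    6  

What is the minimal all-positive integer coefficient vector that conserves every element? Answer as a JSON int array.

G: 4·2+4·0+5·0+5·0 = 8 | 4·2 = 8
E: 4·1+4·5+5·0+5·0 = 24 | 4·6 = 24
J: 4·6+4·0+5·0+5·0 = 24 | 4·6 = 24
R: 4·0+4·0+5·3+5·1 = 20 | 4·5 = 20
D: 4·1+4·0+5·4+5·0 = 24 | 4·6 = 24
gcd(4,4,5,5,4) = 1

Coefficients: [4, 4, 5, 5, 4]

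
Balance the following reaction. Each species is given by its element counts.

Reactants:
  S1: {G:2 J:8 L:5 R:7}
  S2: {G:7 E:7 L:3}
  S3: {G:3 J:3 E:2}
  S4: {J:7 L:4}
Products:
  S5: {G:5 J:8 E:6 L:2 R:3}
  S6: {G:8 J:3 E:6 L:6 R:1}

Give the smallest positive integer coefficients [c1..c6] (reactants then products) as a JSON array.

G: 2·2+6·7+3·3+2·0 = 55 | 3·5+5·8 = 55
J: 2·8+6·0+3·3+2·7 = 39 | 3·8+5·3 = 39
E: 2·0+6·7+3·2+2·0 = 48 | 3·6+5·6 = 48
L: 2·5+6·3+3·0+2·4 = 36 | 3·2+5·6 = 36
R: 2·7+6·0+3·0+2·0 = 14 | 3·3+5·1 = 14
gcd(2,6,3,2,3,5) = 1

Coefficients: [2, 6, 3, 2, 3, 5]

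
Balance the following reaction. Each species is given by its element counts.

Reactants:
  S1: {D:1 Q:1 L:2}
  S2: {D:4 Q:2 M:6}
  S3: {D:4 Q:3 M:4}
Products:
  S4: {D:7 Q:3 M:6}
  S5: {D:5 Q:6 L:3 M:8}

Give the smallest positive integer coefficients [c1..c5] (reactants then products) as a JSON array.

D: 3·1+3·4+4·4 = 31 | 3·7+2·5 = 31
Q: 3·1+3·2+4·3 = 21 | 3·3+2·6 = 21
L: 3·2+3·0+4·0 = 6 | 3·0+2·3 = 6
M: 3·0+3·6+4·4 = 34 | 3·6+2·8 = 34
gcd(3,3,4,3,2) = 1

Coefficients: [3, 3, 4, 3, 2]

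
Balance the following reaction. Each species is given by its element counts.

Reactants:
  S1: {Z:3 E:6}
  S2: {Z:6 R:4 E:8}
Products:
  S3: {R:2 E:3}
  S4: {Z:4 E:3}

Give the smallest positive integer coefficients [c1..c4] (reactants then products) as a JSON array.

Z: 2·3+3·6 = 24 | 6·0+6·4 = 24
R: 2·0+3·4 = 12 | 6·2+6·0 = 12
E: 2·6+3·8 = 36 | 6·3+6·3 = 36
gcd(2,3,6,6) = 1

Coefficients: [2, 3, 6, 6]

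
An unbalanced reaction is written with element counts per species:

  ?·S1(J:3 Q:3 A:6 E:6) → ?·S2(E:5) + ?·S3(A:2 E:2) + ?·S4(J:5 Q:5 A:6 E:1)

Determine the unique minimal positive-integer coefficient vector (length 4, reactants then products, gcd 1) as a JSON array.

Coefficients: [5, 3, 6, 3]

J: 5·3 = 15 | 3·0+6·0+3·5 = 15
Q: 5·3 = 15 | 3·0+6·0+3·5 = 15
A: 5·6 = 30 | 3·0+6·2+3·6 = 30
E: 5·6 = 30 | 3·5+6·2+3·1 = 30
gcd(5,3,6,3) = 1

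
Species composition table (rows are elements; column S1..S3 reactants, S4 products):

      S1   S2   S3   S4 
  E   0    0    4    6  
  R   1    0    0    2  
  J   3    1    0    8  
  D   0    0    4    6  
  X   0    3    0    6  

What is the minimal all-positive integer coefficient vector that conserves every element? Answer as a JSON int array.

E: 4·0+4·0+3·4 = 12 | 2·6 = 12
R: 4·1+4·0+3·0 = 4 | 2·2 = 4
J: 4·3+4·1+3·0 = 16 | 2·8 = 16
D: 4·0+4·0+3·4 = 12 | 2·6 = 12
X: 4·0+4·3+3·0 = 12 | 2·6 = 12
gcd(4,4,3,2) = 1

Coefficients: [4, 4, 3, 2]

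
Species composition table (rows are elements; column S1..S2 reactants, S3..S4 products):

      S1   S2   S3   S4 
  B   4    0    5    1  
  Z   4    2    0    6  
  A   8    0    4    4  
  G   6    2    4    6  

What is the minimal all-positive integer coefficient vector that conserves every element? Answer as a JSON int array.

B: 2·4+5·0 = 8 | 1·5+3·1 = 8
Z: 2·4+5·2 = 18 | 1·0+3·6 = 18
A: 2·8+5·0 = 16 | 1·4+3·4 = 16
G: 2·6+5·2 = 22 | 1·4+3·6 = 22
gcd(2,5,1,3) = 1

Coefficients: [2, 5, 1, 3]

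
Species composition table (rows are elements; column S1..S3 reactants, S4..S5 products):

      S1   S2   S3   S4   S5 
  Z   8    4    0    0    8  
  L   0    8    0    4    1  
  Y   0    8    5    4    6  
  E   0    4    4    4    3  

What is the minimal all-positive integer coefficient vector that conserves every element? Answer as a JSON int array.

Z: 3·8+2·4+4·0 = 32 | 3·0+4·8 = 32
L: 3·0+2·8+4·0 = 16 | 3·4+4·1 = 16
Y: 3·0+2·8+4·5 = 36 | 3·4+4·6 = 36
E: 3·0+2·4+4·4 = 24 | 3·4+4·3 = 24
gcd(3,2,4,3,4) = 1

Coefficients: [3, 2, 4, 3, 4]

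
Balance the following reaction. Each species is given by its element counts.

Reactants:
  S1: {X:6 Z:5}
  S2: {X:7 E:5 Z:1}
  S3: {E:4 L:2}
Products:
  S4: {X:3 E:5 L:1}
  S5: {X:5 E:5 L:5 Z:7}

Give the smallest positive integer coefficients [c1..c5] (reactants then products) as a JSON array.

Coefficients: [1, 2, 5, 5, 1]

X: 1·6+2·7+5·0 = 20 | 5·3+1·5 = 20
E: 1·0+2·5+5·4 = 30 | 5·5+1·5 = 30
L: 1·0+2·0+5·2 = 10 | 5·1+1·5 = 10
Z: 1·5+2·1+5·0 = 7 | 5·0+1·7 = 7
gcd(1,2,5,5,1) = 1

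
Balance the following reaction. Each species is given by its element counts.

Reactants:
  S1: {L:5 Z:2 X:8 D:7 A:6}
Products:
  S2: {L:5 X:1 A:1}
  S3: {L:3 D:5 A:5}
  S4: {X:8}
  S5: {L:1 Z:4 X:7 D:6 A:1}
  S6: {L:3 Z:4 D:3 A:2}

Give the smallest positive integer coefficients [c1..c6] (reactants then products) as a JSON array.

L: 6·5 = 30 | 1·5+6·3+5·0+1·1+2·3 = 30
Z: 6·2 = 12 | 1·0+6·0+5·0+1·4+2·4 = 12
X: 6·8 = 48 | 1·1+6·0+5·8+1·7+2·0 = 48
D: 6·7 = 42 | 1·0+6·5+5·0+1·6+2·3 = 42
A: 6·6 = 36 | 1·1+6·5+5·0+1·1+2·2 = 36
gcd(6,1,6,5,1,2) = 1

Coefficients: [6, 1, 6, 5, 1, 2]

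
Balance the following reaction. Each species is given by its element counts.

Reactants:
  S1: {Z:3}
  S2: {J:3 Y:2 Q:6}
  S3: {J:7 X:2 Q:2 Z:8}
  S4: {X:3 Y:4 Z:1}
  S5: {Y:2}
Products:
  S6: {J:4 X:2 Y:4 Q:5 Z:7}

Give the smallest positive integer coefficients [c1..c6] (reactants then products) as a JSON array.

Coefficients: [6, 3, 1, 2, 1, 4]

J: 6·0+3·3+1·7+2·0+1·0 = 16 | 4·4 = 16
X: 6·0+3·0+1·2+2·3+1·0 = 8 | 4·2 = 8
Y: 6·0+3·2+1·0+2·4+1·2 = 16 | 4·4 = 16
Q: 6·0+3·6+1·2+2·0+1·0 = 20 | 4·5 = 20
Z: 6·3+3·0+1·8+2·1+1·0 = 28 | 4·7 = 28
gcd(6,3,1,2,1,4) = 1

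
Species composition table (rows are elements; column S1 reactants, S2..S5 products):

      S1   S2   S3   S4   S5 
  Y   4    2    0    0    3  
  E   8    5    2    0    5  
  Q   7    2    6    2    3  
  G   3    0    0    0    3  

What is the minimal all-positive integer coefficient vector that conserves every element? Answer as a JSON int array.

Coefficients: [4, 2, 1, 3, 4]

Y: 4·4 = 16 | 2·2+1·0+3·0+4·3 = 16
E: 4·8 = 32 | 2·5+1·2+3·0+4·5 = 32
Q: 4·7 = 28 | 2·2+1·6+3·2+4·3 = 28
G: 4·3 = 12 | 2·0+1·0+3·0+4·3 = 12
gcd(4,2,1,3,4) = 1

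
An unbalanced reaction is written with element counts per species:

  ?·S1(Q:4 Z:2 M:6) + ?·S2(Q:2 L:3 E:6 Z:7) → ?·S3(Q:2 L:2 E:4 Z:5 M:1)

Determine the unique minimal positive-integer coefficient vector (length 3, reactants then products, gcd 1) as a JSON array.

Q: 1·4+4·2 = 12 | 6·2 = 12
L: 1·0+4·3 = 12 | 6·2 = 12
E: 1·0+4·6 = 24 | 6·4 = 24
Z: 1·2+4·7 = 30 | 6·5 = 30
M: 1·6+4·0 = 6 | 6·1 = 6
gcd(1,4,6) = 1

Coefficients: [1, 4, 6]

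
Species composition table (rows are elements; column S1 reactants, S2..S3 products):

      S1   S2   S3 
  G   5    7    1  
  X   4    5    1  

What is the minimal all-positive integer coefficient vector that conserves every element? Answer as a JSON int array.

Coefficients: [2, 1, 3]

G: 2·5 = 10 | 1·7+3·1 = 10
X: 2·4 = 8 | 1·5+3·1 = 8
gcd(2,1,3) = 1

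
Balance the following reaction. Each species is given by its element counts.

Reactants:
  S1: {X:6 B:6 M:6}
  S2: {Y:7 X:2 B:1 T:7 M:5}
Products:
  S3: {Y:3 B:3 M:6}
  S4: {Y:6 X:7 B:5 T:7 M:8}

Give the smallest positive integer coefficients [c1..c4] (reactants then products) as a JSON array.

Coefficients: [5, 6, 2, 6]

Y: 5·0+6·7 = 42 | 2·3+6·6 = 42
X: 5·6+6·2 = 42 | 2·0+6·7 = 42
B: 5·6+6·1 = 36 | 2·3+6·5 = 36
T: 5·0+6·7 = 42 | 2·0+6·7 = 42
M: 5·6+6·5 = 60 | 2·6+6·8 = 60
gcd(5,6,2,6) = 1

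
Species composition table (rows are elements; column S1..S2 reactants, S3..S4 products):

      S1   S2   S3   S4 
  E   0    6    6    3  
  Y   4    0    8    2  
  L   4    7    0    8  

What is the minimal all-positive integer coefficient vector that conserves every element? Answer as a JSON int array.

Coefficients: [5, 4, 1, 6]

E: 5·0+4·6 = 24 | 1·6+6·3 = 24
Y: 5·4+4·0 = 20 | 1·8+6·2 = 20
L: 5·4+4·7 = 48 | 1·0+6·8 = 48
gcd(5,4,1,6) = 1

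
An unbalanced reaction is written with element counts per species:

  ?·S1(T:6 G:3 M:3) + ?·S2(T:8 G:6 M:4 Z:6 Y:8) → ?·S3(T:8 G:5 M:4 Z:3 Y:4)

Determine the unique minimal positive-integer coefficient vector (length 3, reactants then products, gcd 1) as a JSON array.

Coefficients: [4, 3, 6]

T: 4·6+3·8 = 48 | 6·8 = 48
G: 4·3+3·6 = 30 | 6·5 = 30
M: 4·3+3·4 = 24 | 6·4 = 24
Z: 4·0+3·6 = 18 | 6·3 = 18
Y: 4·0+3·8 = 24 | 6·4 = 24
gcd(4,3,6) = 1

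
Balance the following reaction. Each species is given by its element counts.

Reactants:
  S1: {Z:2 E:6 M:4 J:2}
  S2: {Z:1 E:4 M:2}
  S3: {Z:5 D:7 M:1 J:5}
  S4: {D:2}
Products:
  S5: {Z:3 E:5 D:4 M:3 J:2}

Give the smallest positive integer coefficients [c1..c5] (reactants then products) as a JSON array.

Coefficients: [1, 6, 2, 5, 6]

Z: 1·2+6·1+2·5+5·0 = 18 | 6·3 = 18
E: 1·6+6·4+2·0+5·0 = 30 | 6·5 = 30
D: 1·0+6·0+2·7+5·2 = 24 | 6·4 = 24
M: 1·4+6·2+2·1+5·0 = 18 | 6·3 = 18
J: 1·2+6·0+2·5+5·0 = 12 | 6·2 = 12
gcd(1,6,2,5,6) = 1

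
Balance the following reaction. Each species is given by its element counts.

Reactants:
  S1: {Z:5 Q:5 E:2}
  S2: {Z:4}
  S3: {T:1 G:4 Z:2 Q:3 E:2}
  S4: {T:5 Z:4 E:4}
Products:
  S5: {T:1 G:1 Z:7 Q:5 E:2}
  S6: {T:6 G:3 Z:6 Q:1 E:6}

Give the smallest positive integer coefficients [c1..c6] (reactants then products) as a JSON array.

Coefficients: [3, 4, 5, 6, 5, 5]

T: 3·0+4·0+5·1+6·5 = 35 | 5·1+5·6 = 35
G: 3·0+4·0+5·4+6·0 = 20 | 5·1+5·3 = 20
Z: 3·5+4·4+5·2+6·4 = 65 | 5·7+5·6 = 65
Q: 3·5+4·0+5·3+6·0 = 30 | 5·5+5·1 = 30
E: 3·2+4·0+5·2+6·4 = 40 | 5·2+5·6 = 40
gcd(3,4,5,6,5,5) = 1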